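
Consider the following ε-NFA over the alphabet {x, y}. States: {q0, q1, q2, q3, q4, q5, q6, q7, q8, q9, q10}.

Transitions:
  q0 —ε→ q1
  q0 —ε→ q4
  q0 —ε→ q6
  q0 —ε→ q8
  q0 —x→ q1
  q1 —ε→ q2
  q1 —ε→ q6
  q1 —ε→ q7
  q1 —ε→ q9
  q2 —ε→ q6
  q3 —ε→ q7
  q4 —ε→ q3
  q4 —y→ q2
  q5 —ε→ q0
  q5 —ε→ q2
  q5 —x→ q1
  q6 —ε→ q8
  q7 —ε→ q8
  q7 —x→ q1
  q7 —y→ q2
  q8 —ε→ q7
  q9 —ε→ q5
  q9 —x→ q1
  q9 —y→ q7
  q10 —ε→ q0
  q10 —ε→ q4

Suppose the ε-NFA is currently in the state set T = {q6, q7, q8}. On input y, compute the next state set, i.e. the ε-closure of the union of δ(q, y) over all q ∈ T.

q7 on y → {q2}.
No y-transition from q6, q8.
Union after reading y: {q2}.
Now take the ε-closure:
From q2 via ε: add q6.
From q6 via ε: add q8.
From q8 via ε: add q7.
No new states can be added; the closed set is {q2, q6, q7, q8}.

{q2, q6, q7, q8}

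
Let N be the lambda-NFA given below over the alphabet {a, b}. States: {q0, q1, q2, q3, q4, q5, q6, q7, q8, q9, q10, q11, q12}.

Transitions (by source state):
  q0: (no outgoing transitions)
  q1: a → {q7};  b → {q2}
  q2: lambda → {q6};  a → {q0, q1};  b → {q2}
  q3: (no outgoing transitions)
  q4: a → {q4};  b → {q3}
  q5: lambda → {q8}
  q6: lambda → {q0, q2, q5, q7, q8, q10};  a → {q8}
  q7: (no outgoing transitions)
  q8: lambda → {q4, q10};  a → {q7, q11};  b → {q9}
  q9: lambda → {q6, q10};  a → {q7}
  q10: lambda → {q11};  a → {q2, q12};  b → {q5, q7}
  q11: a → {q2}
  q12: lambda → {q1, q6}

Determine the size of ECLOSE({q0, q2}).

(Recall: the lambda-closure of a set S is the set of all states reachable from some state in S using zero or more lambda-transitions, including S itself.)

9

Start with {q0, q2}.
From q2 via lambda: add q6.
From q6 via lambda: add q5, q7, q8, q10.
From q8 via lambda: add q4.
From q10 via lambda: add q11.
lambda-closure = {q0, q2, q4, q5, q6, q7, q8, q10, q11}, which has 9 states.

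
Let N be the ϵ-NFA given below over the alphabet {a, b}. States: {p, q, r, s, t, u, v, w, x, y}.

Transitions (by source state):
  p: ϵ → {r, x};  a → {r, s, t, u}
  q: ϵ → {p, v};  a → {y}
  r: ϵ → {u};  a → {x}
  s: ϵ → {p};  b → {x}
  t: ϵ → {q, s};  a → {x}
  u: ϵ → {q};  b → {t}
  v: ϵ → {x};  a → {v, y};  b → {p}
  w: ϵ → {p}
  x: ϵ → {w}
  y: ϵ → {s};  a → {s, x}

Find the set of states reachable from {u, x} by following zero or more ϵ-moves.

{p, q, r, u, v, w, x}

Start with {u, x}.
From u via ϵ: add q.
From x via ϵ: add w.
From q via ϵ: add p, v.
From p via ϵ: add r.
No new states can be added; the closed set is {p, q, r, u, v, w, x}.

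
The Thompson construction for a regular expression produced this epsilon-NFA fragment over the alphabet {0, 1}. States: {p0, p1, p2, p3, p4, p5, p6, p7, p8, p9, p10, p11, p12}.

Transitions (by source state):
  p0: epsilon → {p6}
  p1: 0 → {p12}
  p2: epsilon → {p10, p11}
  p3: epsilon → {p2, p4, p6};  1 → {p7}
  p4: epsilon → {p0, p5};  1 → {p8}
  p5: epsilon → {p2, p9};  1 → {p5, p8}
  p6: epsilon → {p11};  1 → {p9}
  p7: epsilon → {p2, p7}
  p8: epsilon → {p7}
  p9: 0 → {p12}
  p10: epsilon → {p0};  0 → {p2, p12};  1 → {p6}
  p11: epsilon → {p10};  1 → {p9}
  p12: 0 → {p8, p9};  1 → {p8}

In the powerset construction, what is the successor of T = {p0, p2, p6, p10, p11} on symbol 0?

{p0, p2, p6, p10, p11, p12}

p10 on 0 → {p2, p12}.
No 0-transition from p0, p2, p6, p11.
Union after reading 0: {p2, p12}.
Now take the epsilon-closure:
From p2 via epsilon: add p10, p11.
From p10 via epsilon: add p0.
From p0 via epsilon: add p6.
No new states can be added; the closed set is {p0, p2, p6, p10, p11, p12}.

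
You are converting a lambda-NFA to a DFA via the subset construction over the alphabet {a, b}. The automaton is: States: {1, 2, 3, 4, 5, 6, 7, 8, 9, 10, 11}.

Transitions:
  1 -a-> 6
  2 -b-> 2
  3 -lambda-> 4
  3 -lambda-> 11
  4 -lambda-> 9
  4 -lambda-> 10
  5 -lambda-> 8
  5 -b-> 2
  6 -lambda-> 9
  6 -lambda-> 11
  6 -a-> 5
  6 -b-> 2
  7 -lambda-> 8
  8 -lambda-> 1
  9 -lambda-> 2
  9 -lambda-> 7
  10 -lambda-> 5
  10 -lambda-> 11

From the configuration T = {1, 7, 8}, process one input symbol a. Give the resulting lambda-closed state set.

{1, 2, 6, 7, 8, 9, 11}

1 on a → {6}.
No a-transition from 7, 8.
Union after reading a: {6}.
Now take the lambda-closure:
From 6 via lambda: add 9, 11.
From 9 via lambda: add 2, 7.
From 7 via lambda: add 8.
From 8 via lambda: add 1.
No new states can be added; the closed set is {1, 2, 6, 7, 8, 9, 11}.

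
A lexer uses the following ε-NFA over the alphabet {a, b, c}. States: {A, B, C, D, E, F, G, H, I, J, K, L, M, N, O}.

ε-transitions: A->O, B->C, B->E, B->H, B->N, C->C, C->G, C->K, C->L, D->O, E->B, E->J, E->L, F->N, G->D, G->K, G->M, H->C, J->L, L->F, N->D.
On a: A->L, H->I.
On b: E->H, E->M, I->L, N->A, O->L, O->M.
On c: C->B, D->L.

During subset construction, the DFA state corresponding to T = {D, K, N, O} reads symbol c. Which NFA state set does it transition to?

D on c → {L}.
No c-transition from K, N, O.
Union after reading c: {L}.
Now take the ε-closure:
From L via ε: add F.
From F via ε: add N.
From N via ε: add D.
From D via ε: add O.
No new states can be added; the closed set is {D, F, L, N, O}.

{D, F, L, N, O}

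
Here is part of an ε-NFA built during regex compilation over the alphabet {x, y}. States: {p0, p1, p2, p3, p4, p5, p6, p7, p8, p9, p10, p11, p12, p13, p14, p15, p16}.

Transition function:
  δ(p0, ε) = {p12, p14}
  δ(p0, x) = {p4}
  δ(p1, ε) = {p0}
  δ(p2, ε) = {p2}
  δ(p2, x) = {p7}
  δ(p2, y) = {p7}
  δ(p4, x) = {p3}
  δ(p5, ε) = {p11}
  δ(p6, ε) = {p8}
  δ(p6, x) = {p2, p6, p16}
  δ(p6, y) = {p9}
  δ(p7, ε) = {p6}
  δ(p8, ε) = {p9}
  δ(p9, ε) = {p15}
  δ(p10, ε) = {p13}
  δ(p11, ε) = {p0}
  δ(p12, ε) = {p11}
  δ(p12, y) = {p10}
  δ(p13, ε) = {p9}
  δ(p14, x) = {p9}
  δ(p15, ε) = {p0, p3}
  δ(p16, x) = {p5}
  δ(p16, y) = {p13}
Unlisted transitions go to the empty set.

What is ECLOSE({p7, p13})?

Start with {p7, p13}.
From p7 via ε: add p6.
From p13 via ε: add p9.
From p6 via ε: add p8.
From p9 via ε: add p15.
From p15 via ε: add p0, p3.
From p0 via ε: add p12, p14.
From p12 via ε: add p11.
No new states can be added; the closed set is {p0, p3, p6, p7, p8, p9, p11, p12, p13, p14, p15}.

{p0, p3, p6, p7, p8, p9, p11, p12, p13, p14, p15}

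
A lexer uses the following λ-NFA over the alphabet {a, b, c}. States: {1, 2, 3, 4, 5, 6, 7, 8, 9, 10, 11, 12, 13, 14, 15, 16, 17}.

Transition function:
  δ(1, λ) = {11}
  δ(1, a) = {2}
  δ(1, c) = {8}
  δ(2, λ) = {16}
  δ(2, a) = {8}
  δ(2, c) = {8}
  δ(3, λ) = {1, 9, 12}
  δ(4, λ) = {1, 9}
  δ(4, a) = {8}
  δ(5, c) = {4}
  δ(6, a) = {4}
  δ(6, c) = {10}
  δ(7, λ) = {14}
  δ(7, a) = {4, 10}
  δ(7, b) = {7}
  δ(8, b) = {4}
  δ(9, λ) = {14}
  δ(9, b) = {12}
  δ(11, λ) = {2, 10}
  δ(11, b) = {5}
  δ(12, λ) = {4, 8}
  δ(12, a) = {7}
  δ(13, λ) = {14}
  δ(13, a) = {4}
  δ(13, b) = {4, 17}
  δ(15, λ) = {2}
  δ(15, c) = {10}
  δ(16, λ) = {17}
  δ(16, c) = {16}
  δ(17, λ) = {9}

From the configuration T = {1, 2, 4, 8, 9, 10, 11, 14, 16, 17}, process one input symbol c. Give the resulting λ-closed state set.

1 on c → {8}.
2 on c → {8}.
16 on c → {16}.
No c-transition from 4, 8, 9, 10, 11, 14, 17.
Union after reading c: {8, 16}.
Now take the λ-closure:
From 16 via λ: add 17.
From 17 via λ: add 9.
From 9 via λ: add 14.
No new states can be added; the closed set is {8, 9, 14, 16, 17}.

{8, 9, 14, 16, 17}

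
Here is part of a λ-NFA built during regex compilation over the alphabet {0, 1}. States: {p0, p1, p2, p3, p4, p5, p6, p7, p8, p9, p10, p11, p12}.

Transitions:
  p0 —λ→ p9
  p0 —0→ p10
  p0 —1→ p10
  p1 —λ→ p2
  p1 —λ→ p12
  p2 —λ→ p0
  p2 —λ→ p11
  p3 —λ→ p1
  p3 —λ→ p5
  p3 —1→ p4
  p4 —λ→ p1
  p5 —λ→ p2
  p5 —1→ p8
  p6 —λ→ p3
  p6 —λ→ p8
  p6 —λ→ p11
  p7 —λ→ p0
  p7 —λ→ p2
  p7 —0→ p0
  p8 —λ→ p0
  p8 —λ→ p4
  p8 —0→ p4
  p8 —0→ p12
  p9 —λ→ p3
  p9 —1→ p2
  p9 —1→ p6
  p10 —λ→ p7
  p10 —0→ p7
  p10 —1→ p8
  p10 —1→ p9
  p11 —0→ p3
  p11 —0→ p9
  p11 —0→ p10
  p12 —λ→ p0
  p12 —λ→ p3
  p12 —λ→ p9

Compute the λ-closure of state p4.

{p0, p1, p2, p3, p4, p5, p9, p11, p12}

Start with {p4}.
From p4 via λ: add p1.
From p1 via λ: add p2, p12.
From p2 via λ: add p0, p11.
From p12 via λ: add p3, p9.
From p3 via λ: add p5.
No new states can be added; the closed set is {p0, p1, p2, p3, p4, p5, p9, p11, p12}.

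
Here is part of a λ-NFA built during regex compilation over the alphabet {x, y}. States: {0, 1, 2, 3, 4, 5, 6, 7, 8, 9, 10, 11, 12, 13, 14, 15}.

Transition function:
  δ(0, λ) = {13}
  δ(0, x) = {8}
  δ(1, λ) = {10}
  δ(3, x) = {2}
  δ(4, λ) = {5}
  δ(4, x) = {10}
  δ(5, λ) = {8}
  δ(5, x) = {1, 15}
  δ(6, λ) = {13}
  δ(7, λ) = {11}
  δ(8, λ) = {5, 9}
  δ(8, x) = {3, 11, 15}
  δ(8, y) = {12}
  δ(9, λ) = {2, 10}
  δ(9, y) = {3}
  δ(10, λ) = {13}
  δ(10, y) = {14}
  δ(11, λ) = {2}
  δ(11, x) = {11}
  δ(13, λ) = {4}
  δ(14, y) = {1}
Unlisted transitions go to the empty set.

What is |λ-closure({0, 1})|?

9

Start with {0, 1}.
From 0 via λ: add 13.
From 1 via λ: add 10.
From 13 via λ: add 4.
From 4 via λ: add 5.
From 5 via λ: add 8.
From 8 via λ: add 9.
From 9 via λ: add 2.
λ-closure = {0, 1, 2, 4, 5, 8, 9, 10, 13}, which has 9 states.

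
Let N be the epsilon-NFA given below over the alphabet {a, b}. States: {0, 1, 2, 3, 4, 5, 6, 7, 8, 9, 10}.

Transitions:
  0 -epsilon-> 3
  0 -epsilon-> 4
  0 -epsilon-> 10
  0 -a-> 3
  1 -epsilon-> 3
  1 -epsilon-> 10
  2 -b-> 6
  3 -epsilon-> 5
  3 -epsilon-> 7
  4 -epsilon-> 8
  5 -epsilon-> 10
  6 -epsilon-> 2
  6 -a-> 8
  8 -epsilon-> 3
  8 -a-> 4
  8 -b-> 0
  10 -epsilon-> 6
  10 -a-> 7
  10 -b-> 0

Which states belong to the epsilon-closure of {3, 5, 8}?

Start with {3, 5, 8}.
From 3 via epsilon: add 7.
From 5 via epsilon: add 10.
From 10 via epsilon: add 6.
From 6 via epsilon: add 2.
No new states can be added; the closed set is {2, 3, 5, 6, 7, 8, 10}.

{2, 3, 5, 6, 7, 8, 10}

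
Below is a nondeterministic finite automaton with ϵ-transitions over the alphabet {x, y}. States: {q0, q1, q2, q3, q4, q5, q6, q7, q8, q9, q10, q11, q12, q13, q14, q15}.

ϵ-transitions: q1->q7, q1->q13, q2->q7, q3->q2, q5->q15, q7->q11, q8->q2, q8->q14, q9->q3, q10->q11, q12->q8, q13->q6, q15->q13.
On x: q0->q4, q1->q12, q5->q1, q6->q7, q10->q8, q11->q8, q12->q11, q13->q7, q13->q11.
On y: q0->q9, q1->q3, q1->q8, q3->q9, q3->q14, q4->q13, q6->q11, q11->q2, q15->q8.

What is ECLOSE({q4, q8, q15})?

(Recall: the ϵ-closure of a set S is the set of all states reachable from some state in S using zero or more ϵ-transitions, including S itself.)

{q2, q4, q6, q7, q8, q11, q13, q14, q15}

Start with {q4, q8, q15}.
From q8 via ϵ: add q2, q14.
From q15 via ϵ: add q13.
From q2 via ϵ: add q7.
From q13 via ϵ: add q6.
From q7 via ϵ: add q11.
No new states can be added; the closed set is {q2, q4, q6, q7, q8, q11, q13, q14, q15}.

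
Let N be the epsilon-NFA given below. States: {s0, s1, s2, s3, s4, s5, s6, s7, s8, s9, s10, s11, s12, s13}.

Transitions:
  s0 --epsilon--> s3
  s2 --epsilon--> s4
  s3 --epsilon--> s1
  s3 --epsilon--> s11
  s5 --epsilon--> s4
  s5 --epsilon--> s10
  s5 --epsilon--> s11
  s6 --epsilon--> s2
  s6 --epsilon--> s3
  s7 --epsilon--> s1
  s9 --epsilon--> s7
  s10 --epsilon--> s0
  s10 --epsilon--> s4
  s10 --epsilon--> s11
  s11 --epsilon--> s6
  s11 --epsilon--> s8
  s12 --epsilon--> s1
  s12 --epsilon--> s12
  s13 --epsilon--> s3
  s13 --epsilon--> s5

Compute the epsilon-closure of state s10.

Start with {s10}.
From s10 via epsilon: add s0, s4, s11.
From s0 via epsilon: add s3.
From s11 via epsilon: add s6, s8.
From s3 via epsilon: add s1.
From s6 via epsilon: add s2.
No new states can be added; the closed set is {s0, s1, s2, s3, s4, s6, s8, s10, s11}.

{s0, s1, s2, s3, s4, s6, s8, s10, s11}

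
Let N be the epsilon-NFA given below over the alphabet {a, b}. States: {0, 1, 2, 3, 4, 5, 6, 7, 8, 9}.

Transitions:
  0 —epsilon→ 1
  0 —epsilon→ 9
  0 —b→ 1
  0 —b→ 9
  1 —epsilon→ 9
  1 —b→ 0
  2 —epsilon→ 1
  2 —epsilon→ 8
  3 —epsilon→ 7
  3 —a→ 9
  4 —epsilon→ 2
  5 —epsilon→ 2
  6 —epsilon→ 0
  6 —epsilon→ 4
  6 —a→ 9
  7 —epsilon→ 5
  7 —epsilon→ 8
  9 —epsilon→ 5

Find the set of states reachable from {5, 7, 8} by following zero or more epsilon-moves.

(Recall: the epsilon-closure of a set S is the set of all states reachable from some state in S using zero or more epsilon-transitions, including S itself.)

Start with {5, 7, 8}.
From 5 via epsilon: add 2.
From 2 via epsilon: add 1.
From 1 via epsilon: add 9.
No new states can be added; the closed set is {1, 2, 5, 7, 8, 9}.

{1, 2, 5, 7, 8, 9}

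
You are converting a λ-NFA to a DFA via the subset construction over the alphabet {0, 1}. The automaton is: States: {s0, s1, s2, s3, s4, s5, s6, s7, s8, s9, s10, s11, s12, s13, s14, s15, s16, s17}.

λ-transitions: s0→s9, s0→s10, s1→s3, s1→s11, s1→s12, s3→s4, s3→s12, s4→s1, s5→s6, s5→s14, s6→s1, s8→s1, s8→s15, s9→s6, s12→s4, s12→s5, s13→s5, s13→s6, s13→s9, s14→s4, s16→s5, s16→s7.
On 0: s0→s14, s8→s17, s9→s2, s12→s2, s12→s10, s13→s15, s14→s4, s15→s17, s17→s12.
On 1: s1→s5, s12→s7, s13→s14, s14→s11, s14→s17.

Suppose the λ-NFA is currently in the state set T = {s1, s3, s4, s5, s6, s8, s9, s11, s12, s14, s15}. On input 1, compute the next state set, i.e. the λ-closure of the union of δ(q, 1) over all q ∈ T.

{s1, s3, s4, s5, s6, s7, s11, s12, s14, s17}

s1 on 1 → {s5}.
s12 on 1 → {s7}.
s14 on 1 → {s11, s17}.
No 1-transition from s3, s4, s5, s6, s8, s9, s11, s15.
Union after reading 1: {s5, s7, s11, s17}.
Now take the λ-closure:
From s5 via λ: add s6, s14.
From s6 via λ: add s1.
From s14 via λ: add s4.
From s1 via λ: add s3, s12.
No new states can be added; the closed set is {s1, s3, s4, s5, s6, s7, s11, s12, s14, s17}.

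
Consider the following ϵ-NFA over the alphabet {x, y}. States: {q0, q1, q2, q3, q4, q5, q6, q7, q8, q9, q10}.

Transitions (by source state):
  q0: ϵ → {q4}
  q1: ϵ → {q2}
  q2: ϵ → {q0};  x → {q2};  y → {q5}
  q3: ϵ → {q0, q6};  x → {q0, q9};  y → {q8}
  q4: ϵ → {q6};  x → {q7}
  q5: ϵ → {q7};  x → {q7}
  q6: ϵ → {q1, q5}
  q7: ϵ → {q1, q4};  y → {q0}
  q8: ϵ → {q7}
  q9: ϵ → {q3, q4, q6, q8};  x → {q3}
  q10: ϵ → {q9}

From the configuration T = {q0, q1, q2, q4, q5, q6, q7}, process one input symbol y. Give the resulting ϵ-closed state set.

q2 on y → {q5}.
q7 on y → {q0}.
No y-transition from q0, q1, q4, q5, q6.
Union after reading y: {q0, q5}.
Now take the ϵ-closure:
From q0 via ϵ: add q4.
From q5 via ϵ: add q7.
From q4 via ϵ: add q6.
From q7 via ϵ: add q1.
From q1 via ϵ: add q2.
No new states can be added; the closed set is {q0, q1, q2, q4, q5, q6, q7}.

{q0, q1, q2, q4, q5, q6, q7}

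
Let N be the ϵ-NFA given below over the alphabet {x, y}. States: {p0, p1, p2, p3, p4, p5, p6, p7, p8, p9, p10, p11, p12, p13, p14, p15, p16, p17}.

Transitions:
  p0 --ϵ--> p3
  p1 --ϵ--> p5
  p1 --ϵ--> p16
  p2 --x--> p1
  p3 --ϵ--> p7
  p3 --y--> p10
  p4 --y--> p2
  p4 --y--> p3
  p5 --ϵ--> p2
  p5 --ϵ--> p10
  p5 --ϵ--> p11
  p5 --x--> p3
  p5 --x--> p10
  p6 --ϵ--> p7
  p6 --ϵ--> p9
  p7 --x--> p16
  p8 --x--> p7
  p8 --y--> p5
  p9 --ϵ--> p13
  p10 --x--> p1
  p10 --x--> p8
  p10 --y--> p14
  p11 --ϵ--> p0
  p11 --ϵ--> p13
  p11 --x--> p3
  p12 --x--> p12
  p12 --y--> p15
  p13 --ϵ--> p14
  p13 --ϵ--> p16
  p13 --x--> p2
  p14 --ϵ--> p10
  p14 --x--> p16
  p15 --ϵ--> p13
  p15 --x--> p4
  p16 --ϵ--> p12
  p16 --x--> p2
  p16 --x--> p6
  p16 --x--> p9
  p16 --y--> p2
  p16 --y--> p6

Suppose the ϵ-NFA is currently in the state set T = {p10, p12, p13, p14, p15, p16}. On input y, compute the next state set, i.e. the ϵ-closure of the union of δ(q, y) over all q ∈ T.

{p2, p6, p7, p9, p10, p12, p13, p14, p15, p16}

p10 on y → {p14}.
p12 on y → {p15}.
p16 on y → {p2, p6}.
No y-transition from p13, p14, p15.
Union after reading y: {p2, p6, p14, p15}.
Now take the ϵ-closure:
From p6 via ϵ: add p7, p9.
From p14 via ϵ: add p10.
From p15 via ϵ: add p13.
From p13 via ϵ: add p16.
From p16 via ϵ: add p12.
No new states can be added; the closed set is {p2, p6, p7, p9, p10, p12, p13, p14, p15, p16}.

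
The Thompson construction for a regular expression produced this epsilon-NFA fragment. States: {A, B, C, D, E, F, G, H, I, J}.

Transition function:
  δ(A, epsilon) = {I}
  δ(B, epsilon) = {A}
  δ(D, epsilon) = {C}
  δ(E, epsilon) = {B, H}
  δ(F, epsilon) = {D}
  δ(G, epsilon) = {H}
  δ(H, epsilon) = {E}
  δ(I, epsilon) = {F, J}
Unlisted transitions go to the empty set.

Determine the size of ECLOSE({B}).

7

Start with {B}.
From B via epsilon: add A.
From A via epsilon: add I.
From I via epsilon: add F, J.
From F via epsilon: add D.
From D via epsilon: add C.
epsilon-closure = {A, B, C, D, F, I, J}, which has 7 states.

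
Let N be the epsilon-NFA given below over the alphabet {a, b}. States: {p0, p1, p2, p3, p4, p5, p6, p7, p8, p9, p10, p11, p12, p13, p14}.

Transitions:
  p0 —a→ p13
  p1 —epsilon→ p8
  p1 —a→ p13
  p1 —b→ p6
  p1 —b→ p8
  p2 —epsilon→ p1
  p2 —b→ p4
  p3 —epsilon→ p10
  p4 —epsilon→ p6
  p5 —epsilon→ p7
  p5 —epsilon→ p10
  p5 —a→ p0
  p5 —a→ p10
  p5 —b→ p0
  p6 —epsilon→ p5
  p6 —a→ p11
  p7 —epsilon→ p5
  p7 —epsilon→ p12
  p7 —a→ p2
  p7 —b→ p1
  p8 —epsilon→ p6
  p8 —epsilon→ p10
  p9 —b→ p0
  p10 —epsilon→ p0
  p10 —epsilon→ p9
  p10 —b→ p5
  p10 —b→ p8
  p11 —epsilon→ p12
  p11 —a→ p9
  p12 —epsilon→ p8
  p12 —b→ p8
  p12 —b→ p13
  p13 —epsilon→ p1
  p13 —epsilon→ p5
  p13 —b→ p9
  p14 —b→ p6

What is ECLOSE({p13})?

Start with {p13}.
From p13 via epsilon: add p1, p5.
From p1 via epsilon: add p8.
From p5 via epsilon: add p7, p10.
From p7 via epsilon: add p12.
From p8 via epsilon: add p6.
From p10 via epsilon: add p0, p9.
No new states can be added; the closed set is {p0, p1, p5, p6, p7, p8, p9, p10, p12, p13}.

{p0, p1, p5, p6, p7, p8, p9, p10, p12, p13}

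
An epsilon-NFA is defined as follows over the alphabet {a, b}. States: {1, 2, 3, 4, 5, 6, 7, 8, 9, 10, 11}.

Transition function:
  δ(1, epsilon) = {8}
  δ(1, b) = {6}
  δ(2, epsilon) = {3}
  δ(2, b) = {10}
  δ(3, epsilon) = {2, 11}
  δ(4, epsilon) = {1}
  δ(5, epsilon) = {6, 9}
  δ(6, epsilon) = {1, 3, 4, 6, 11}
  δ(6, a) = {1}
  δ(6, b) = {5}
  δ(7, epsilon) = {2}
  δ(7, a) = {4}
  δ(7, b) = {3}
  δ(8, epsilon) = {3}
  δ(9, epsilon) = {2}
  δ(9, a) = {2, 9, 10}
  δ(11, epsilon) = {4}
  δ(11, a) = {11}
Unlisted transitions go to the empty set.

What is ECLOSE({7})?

{1, 2, 3, 4, 7, 8, 11}

Start with {7}.
From 7 via epsilon: add 2.
From 2 via epsilon: add 3.
From 3 via epsilon: add 11.
From 11 via epsilon: add 4.
From 4 via epsilon: add 1.
From 1 via epsilon: add 8.
No new states can be added; the closed set is {1, 2, 3, 4, 7, 8, 11}.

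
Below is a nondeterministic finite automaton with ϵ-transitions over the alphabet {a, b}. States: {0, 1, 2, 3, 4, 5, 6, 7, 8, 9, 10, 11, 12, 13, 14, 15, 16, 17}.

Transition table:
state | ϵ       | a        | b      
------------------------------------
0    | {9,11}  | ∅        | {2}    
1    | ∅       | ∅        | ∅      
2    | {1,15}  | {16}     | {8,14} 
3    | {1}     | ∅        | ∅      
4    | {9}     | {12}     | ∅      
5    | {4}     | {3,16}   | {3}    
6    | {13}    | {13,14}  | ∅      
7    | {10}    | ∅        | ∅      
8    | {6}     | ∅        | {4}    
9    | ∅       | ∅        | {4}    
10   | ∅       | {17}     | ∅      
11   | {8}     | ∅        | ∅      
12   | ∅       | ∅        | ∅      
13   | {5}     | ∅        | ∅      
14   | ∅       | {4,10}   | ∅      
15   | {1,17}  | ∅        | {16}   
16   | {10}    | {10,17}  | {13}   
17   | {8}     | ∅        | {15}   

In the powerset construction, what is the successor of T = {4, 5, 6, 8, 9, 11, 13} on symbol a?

{1, 3, 4, 5, 9, 10, 12, 13, 14, 16}

4 on a → {12}.
5 on a → {3, 16}.
6 on a → {13, 14}.
No a-transition from 8, 9, 11, 13.
Union after reading a: {3, 12, 13, 14, 16}.
Now take the ϵ-closure:
From 3 via ϵ: add 1.
From 13 via ϵ: add 5.
From 16 via ϵ: add 10.
From 5 via ϵ: add 4.
From 4 via ϵ: add 9.
No new states can be added; the closed set is {1, 3, 4, 5, 9, 10, 12, 13, 14, 16}.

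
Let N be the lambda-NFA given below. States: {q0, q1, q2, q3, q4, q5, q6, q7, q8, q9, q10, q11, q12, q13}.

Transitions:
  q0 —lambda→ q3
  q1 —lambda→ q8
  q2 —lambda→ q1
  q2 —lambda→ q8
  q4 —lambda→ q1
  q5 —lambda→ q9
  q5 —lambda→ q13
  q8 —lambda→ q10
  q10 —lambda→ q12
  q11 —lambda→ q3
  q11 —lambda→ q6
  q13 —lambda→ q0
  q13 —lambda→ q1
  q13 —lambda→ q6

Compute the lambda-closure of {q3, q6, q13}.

Start with {q3, q6, q13}.
From q13 via lambda: add q0, q1.
From q1 via lambda: add q8.
From q8 via lambda: add q10.
From q10 via lambda: add q12.
No new states can be added; the closed set is {q0, q1, q3, q6, q8, q10, q12, q13}.

{q0, q1, q3, q6, q8, q10, q12, q13}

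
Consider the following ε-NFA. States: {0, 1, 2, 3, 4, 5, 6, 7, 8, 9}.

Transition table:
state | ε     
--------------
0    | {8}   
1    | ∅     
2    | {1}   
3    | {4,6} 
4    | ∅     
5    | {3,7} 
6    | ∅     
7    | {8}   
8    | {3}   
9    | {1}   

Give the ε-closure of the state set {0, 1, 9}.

Start with {0, 1, 9}.
From 0 via ε: add 8.
From 8 via ε: add 3.
From 3 via ε: add 4, 6.
No new states can be added; the closed set is {0, 1, 3, 4, 6, 8, 9}.

{0, 1, 3, 4, 6, 8, 9}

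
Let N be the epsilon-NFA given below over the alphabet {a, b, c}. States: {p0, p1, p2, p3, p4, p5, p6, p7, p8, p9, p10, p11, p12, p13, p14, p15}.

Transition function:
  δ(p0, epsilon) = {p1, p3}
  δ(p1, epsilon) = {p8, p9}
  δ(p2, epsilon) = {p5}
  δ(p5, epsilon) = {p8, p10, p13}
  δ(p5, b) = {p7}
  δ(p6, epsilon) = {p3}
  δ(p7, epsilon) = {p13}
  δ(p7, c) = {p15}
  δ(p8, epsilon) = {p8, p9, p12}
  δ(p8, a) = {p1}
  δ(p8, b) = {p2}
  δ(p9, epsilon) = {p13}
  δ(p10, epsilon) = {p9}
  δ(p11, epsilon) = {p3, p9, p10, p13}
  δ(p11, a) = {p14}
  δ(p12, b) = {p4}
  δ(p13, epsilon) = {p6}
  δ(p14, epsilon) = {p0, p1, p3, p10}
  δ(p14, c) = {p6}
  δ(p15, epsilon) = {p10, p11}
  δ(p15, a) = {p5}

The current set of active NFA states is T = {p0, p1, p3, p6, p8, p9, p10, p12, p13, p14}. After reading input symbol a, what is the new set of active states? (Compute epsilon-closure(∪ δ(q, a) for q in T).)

p8 on a → {p1}.
No a-transition from p0, p1, p3, p6, p9, p10, p12, p13, p14.
Union after reading a: {p1}.
Now take the epsilon-closure:
From p1 via epsilon: add p8, p9.
From p8 via epsilon: add p12.
From p9 via epsilon: add p13.
From p13 via epsilon: add p6.
From p6 via epsilon: add p3.
No new states can be added; the closed set is {p1, p3, p6, p8, p9, p12, p13}.

{p1, p3, p6, p8, p9, p12, p13}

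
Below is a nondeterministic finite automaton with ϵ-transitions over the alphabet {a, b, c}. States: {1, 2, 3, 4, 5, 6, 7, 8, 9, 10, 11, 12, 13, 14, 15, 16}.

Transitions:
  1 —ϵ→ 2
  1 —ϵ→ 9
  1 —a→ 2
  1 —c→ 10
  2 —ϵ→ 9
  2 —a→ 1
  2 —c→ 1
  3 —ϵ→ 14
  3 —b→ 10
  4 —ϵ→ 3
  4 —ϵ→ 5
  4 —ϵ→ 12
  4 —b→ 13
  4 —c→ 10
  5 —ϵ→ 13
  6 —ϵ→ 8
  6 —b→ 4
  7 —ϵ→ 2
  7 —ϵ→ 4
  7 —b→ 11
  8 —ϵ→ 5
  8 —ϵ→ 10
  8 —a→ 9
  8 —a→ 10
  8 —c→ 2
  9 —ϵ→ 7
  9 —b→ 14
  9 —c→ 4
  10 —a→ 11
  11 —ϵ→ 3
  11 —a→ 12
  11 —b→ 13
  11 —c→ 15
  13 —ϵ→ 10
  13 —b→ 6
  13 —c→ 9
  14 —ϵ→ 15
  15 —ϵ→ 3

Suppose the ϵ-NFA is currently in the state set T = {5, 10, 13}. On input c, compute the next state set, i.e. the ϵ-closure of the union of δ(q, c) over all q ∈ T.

13 on c → {9}.
No c-transition from 5, 10.
Union after reading c: {9}.
Now take the ϵ-closure:
From 9 via ϵ: add 7.
From 7 via ϵ: add 2, 4.
From 4 via ϵ: add 3, 5, 12.
From 3 via ϵ: add 14.
From 5 via ϵ: add 13.
From 13 via ϵ: add 10.
From 14 via ϵ: add 15.
No new states can be added; the closed set is {2, 3, 4, 5, 7, 9, 10, 12, 13, 14, 15}.

{2, 3, 4, 5, 7, 9, 10, 12, 13, 14, 15}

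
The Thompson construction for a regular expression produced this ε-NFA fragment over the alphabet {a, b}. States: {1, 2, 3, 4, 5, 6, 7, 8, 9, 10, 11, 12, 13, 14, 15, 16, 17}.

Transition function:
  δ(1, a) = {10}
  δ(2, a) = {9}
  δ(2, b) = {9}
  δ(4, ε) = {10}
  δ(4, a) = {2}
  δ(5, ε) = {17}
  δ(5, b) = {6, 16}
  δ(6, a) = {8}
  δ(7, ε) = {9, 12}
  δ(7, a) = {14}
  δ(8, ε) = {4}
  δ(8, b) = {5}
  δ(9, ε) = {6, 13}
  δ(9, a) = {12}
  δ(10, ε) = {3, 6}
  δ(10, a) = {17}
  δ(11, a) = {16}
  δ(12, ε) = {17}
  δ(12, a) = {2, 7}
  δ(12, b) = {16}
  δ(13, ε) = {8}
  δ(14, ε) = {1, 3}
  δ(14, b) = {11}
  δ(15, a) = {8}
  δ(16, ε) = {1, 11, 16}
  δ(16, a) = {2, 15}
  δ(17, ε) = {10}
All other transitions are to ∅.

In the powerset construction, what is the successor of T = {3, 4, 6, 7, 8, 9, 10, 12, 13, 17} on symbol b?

8 on b → {5}.
12 on b → {16}.
No b-transition from 3, 4, 6, 7, 9, 10, 13, 17.
Union after reading b: {5, 16}.
Now take the ε-closure:
From 5 via ε: add 17.
From 16 via ε: add 1, 11.
From 17 via ε: add 10.
From 10 via ε: add 3, 6.
No new states can be added; the closed set is {1, 3, 5, 6, 10, 11, 16, 17}.

{1, 3, 5, 6, 10, 11, 16, 17}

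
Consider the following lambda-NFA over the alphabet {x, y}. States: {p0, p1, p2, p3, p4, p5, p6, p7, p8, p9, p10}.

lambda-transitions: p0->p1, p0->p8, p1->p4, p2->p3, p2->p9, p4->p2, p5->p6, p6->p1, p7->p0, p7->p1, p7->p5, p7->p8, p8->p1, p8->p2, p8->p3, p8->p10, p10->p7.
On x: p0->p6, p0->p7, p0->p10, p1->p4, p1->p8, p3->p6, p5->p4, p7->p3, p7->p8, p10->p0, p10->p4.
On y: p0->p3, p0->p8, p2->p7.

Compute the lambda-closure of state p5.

Start with {p5}.
From p5 via lambda: add p6.
From p6 via lambda: add p1.
From p1 via lambda: add p4.
From p4 via lambda: add p2.
From p2 via lambda: add p3, p9.
No new states can be added; the closed set is {p1, p2, p3, p4, p5, p6, p9}.

{p1, p2, p3, p4, p5, p6, p9}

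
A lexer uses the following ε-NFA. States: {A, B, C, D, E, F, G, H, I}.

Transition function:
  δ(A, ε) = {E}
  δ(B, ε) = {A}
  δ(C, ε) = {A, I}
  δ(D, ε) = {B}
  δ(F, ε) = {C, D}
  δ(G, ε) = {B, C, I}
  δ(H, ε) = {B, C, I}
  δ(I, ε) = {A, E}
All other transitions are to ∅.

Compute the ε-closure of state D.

Start with {D}.
From D via ε: add B.
From B via ε: add A.
From A via ε: add E.
No new states can be added; the closed set is {A, B, D, E}.

{A, B, D, E}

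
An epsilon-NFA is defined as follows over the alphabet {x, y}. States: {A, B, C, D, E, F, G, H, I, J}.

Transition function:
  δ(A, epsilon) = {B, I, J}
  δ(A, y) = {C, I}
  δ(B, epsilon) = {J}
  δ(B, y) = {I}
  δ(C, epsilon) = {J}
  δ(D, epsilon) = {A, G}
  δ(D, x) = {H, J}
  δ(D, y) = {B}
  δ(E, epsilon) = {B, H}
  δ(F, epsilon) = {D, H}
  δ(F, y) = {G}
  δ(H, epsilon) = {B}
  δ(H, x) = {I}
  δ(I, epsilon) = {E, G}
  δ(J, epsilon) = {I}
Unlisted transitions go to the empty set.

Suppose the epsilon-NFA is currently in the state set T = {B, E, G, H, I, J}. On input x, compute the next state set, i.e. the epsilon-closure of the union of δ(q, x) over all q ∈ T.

{B, E, G, H, I, J}

H on x → {I}.
No x-transition from B, E, G, I, J.
Union after reading x: {I}.
Now take the epsilon-closure:
From I via epsilon: add E, G.
From E via epsilon: add B, H.
From B via epsilon: add J.
No new states can be added; the closed set is {B, E, G, H, I, J}.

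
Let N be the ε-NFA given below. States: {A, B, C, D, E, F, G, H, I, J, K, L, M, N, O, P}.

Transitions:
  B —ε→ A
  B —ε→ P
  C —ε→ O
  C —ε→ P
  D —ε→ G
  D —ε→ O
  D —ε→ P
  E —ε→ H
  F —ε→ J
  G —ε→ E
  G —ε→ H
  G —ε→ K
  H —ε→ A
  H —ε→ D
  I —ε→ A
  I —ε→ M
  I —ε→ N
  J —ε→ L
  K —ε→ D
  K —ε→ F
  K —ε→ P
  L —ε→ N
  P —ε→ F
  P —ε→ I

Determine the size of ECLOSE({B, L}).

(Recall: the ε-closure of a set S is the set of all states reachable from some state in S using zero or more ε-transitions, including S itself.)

Start with {B, L}.
From B via ε: add A, P.
From L via ε: add N.
From P via ε: add F, I.
From F via ε: add J.
From I via ε: add M.
ε-closure = {A, B, F, I, J, L, M, N, P}, which has 9 states.

9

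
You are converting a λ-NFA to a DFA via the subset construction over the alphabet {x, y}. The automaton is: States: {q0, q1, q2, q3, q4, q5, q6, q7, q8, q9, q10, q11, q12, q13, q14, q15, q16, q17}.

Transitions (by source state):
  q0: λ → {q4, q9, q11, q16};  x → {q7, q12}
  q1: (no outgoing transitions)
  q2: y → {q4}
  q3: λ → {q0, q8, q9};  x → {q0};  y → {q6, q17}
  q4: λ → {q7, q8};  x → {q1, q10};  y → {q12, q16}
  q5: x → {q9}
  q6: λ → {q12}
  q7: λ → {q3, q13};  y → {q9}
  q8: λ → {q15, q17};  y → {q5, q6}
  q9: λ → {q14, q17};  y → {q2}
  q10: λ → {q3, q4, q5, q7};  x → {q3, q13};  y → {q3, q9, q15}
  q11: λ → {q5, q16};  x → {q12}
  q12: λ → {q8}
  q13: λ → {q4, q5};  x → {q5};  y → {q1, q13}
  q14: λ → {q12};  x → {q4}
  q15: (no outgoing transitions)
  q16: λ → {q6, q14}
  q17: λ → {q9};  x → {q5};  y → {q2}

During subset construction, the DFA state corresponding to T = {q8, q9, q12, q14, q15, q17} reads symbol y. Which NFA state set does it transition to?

{q2, q5, q6, q8, q9, q12, q14, q15, q17}

q8 on y → {q5, q6}.
q9 on y → {q2}.
q17 on y → {q2}.
No y-transition from q12, q14, q15.
Union after reading y: {q2, q5, q6}.
Now take the λ-closure:
From q6 via λ: add q12.
From q12 via λ: add q8.
From q8 via λ: add q15, q17.
From q17 via λ: add q9.
From q9 via λ: add q14.
No new states can be added; the closed set is {q2, q5, q6, q8, q9, q12, q14, q15, q17}.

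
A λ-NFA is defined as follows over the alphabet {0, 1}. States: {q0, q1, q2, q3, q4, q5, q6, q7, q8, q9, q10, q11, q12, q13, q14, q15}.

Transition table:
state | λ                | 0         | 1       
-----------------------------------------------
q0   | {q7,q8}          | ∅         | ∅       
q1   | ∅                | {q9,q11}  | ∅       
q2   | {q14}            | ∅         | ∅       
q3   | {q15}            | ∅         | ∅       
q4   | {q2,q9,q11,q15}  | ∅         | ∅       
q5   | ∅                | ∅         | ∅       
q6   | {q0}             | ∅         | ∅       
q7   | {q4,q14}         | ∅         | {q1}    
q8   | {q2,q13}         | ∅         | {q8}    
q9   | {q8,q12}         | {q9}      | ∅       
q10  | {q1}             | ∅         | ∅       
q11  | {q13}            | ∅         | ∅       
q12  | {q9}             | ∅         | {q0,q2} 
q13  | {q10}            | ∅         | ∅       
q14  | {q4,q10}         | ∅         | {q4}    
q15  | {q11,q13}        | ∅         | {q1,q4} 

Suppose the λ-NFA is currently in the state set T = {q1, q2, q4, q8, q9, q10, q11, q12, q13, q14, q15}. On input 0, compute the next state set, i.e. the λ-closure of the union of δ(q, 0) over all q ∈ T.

{q1, q2, q4, q8, q9, q10, q11, q12, q13, q14, q15}

q1 on 0 → {q9, q11}.
q9 on 0 → {q9}.
No 0-transition from q2, q4, q8, q10, q11, q12, q13, q14, q15.
Union after reading 0: {q9, q11}.
Now take the λ-closure:
From q9 via λ: add q8, q12.
From q11 via λ: add q13.
From q8 via λ: add q2.
From q13 via λ: add q10.
From q2 via λ: add q14.
From q10 via λ: add q1.
From q14 via λ: add q4.
From q4 via λ: add q15.
No new states can be added; the closed set is {q1, q2, q4, q8, q9, q10, q11, q12, q13, q14, q15}.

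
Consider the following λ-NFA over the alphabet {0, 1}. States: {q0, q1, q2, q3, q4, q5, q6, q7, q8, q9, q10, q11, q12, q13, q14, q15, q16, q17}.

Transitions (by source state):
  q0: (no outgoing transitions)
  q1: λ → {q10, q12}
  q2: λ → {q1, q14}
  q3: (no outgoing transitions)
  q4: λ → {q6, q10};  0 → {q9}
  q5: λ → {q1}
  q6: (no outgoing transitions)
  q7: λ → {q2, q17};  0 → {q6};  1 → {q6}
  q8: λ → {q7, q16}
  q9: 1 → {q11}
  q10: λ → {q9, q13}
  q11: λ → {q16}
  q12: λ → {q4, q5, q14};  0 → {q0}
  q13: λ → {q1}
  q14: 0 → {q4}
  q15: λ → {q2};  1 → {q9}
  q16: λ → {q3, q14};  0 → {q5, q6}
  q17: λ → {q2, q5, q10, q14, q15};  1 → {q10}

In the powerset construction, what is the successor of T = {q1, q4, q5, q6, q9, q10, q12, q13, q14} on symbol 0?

{q0, q1, q4, q5, q6, q9, q10, q12, q13, q14}

q4 on 0 → {q9}.
q12 on 0 → {q0}.
q14 on 0 → {q4}.
No 0-transition from q1, q5, q6, q9, q10, q13.
Union after reading 0: {q0, q4, q9}.
Now take the λ-closure:
From q4 via λ: add q6, q10.
From q10 via λ: add q13.
From q13 via λ: add q1.
From q1 via λ: add q12.
From q12 via λ: add q5, q14.
No new states can be added; the closed set is {q0, q1, q4, q5, q6, q9, q10, q12, q13, q14}.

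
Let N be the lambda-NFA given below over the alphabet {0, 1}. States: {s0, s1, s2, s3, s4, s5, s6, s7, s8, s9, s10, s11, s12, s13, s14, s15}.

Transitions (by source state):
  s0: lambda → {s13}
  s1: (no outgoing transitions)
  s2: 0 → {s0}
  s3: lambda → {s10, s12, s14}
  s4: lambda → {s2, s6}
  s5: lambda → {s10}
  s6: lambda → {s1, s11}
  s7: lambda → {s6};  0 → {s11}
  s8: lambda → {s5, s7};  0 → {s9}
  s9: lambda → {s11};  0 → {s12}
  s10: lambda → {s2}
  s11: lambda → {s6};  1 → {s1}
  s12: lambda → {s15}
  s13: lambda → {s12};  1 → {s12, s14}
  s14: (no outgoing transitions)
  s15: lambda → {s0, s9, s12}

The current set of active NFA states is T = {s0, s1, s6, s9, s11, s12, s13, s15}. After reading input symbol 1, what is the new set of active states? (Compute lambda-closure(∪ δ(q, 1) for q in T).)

s11 on 1 → {s1}.
s13 on 1 → {s12, s14}.
No 1-transition from s0, s1, s6, s9, s12, s15.
Union after reading 1: {s1, s12, s14}.
Now take the lambda-closure:
From s12 via lambda: add s15.
From s15 via lambda: add s0, s9.
From s0 via lambda: add s13.
From s9 via lambda: add s11.
From s11 via lambda: add s6.
No new states can be added; the closed set is {s0, s1, s6, s9, s11, s12, s13, s14, s15}.

{s0, s1, s6, s9, s11, s12, s13, s14, s15}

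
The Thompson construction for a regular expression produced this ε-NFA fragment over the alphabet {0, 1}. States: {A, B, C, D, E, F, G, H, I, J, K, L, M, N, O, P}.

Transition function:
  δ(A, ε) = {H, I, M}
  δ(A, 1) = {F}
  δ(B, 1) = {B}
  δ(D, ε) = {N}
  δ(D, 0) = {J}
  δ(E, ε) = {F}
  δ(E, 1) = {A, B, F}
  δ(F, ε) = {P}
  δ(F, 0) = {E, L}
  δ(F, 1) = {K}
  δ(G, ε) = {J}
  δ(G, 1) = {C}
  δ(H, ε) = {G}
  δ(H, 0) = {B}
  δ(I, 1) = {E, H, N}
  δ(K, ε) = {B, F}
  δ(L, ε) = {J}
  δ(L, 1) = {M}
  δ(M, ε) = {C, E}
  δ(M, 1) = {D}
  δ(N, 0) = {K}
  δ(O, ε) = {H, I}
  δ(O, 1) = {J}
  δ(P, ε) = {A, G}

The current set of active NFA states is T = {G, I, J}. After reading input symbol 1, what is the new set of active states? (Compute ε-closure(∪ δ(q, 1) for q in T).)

{A, C, E, F, G, H, I, J, M, N, P}

G on 1 → {C}.
I on 1 → {E, H, N}.
No 1-transition from J.
Union after reading 1: {C, E, H, N}.
Now take the ε-closure:
From E via ε: add F.
From H via ε: add G.
From F via ε: add P.
From G via ε: add J.
From P via ε: add A.
From A via ε: add I, M.
No new states can be added; the closed set is {A, C, E, F, G, H, I, J, M, N, P}.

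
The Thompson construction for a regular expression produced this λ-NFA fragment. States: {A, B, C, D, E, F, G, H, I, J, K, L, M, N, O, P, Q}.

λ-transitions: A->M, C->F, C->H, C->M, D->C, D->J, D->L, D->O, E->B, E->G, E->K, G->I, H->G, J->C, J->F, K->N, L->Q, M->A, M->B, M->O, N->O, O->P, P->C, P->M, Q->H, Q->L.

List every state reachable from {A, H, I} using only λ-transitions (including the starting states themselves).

Start with {A, H, I}.
From A via λ: add M.
From H via λ: add G.
From M via λ: add B, O.
From O via λ: add P.
From P via λ: add C.
From C via λ: add F.
No new states can be added; the closed set is {A, B, C, F, G, H, I, M, O, P}.

{A, B, C, F, G, H, I, M, O, P}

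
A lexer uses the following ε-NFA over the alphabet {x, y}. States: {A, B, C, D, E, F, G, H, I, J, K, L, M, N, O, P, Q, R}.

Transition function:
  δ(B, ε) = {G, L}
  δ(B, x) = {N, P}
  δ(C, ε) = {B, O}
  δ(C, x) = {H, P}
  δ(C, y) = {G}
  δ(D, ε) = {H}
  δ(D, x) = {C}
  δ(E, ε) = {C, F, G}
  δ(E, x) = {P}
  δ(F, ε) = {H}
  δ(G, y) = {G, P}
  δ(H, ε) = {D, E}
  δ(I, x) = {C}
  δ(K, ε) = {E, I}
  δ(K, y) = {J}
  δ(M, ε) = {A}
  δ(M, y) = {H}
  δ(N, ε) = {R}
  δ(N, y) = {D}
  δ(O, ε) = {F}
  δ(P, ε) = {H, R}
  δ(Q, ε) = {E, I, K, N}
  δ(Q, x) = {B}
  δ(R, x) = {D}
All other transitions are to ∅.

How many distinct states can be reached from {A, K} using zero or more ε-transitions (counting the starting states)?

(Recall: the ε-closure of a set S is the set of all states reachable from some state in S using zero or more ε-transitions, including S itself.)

Start with {A, K}.
From K via ε: add E, I.
From E via ε: add C, F, G.
From C via ε: add B, O.
From F via ε: add H.
From B via ε: add L.
From H via ε: add D.
ε-closure = {A, B, C, D, E, F, G, H, I, K, L, O}, which has 12 states.

12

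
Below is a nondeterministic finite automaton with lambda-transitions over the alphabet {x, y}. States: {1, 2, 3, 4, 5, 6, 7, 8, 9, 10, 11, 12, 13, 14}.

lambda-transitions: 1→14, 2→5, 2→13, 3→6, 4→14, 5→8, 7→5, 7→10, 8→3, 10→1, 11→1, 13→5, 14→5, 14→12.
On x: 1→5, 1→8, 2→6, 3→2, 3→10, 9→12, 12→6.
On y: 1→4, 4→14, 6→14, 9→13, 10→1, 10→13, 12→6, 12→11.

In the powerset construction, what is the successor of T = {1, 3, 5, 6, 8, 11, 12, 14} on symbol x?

1 on x → {5, 8}.
3 on x → {2, 10}.
12 on x → {6}.
No x-transition from 5, 6, 8, 11, 14.
Union after reading x: {2, 5, 6, 8, 10}.
Now take the lambda-closure:
From 2 via lambda: add 13.
From 8 via lambda: add 3.
From 10 via lambda: add 1.
From 1 via lambda: add 14.
From 14 via lambda: add 12.
No new states can be added; the closed set is {1, 2, 3, 5, 6, 8, 10, 12, 13, 14}.

{1, 2, 3, 5, 6, 8, 10, 12, 13, 14}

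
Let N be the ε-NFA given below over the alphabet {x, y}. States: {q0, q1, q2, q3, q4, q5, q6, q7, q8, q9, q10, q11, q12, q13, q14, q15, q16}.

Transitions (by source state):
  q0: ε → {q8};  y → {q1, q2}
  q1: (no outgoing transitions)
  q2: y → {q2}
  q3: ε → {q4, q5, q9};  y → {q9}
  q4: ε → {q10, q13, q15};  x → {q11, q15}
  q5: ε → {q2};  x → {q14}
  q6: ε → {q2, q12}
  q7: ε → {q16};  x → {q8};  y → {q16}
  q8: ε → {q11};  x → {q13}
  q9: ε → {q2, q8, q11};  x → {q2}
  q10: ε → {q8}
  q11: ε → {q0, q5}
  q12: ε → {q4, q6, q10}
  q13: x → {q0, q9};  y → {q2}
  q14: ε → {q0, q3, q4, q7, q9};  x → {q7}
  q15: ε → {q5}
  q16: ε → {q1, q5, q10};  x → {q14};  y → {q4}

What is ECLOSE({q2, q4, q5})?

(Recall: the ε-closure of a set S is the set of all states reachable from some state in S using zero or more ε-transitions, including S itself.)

Start with {q2, q4, q5}.
From q4 via ε: add q10, q13, q15.
From q10 via ε: add q8.
From q8 via ε: add q11.
From q11 via ε: add q0.
No new states can be added; the closed set is {q0, q2, q4, q5, q8, q10, q11, q13, q15}.

{q0, q2, q4, q5, q8, q10, q11, q13, q15}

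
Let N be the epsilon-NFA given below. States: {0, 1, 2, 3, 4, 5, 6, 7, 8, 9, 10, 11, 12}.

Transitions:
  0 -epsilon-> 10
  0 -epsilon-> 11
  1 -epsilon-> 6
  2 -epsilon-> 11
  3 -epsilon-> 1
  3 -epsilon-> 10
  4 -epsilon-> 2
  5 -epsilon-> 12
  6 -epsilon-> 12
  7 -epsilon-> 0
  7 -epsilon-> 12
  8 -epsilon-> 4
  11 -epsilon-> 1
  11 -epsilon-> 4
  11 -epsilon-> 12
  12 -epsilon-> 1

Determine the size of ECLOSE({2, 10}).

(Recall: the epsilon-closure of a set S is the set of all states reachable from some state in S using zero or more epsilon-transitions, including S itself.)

7

Start with {2, 10}.
From 2 via epsilon: add 11.
From 11 via epsilon: add 1, 4, 12.
From 1 via epsilon: add 6.
epsilon-closure = {1, 2, 4, 6, 10, 11, 12}, which has 7 states.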